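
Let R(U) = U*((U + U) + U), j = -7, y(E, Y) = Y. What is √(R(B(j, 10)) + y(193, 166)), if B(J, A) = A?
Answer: √466 ≈ 21.587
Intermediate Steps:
R(U) = 3*U² (R(U) = U*(2*U + U) = U*(3*U) = 3*U²)
√(R(B(j, 10)) + y(193, 166)) = √(3*10² + 166) = √(3*100 + 166) = √(300 + 166) = √466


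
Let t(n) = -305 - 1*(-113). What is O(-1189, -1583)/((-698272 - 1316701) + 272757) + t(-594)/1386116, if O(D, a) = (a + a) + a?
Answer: 1562039853/603728368264 ≈ 0.0025873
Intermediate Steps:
O(D, a) = 3*a (O(D, a) = 2*a + a = 3*a)
t(n) = -192 (t(n) = -305 + 113 = -192)
O(-1189, -1583)/((-698272 - 1316701) + 272757) + t(-594)/1386116 = (3*(-1583))/((-698272 - 1316701) + 272757) - 192/1386116 = -4749/(-2014973 + 272757) - 192*1/1386116 = -4749/(-1742216) - 48/346529 = -4749*(-1/1742216) - 48/346529 = 4749/1742216 - 48/346529 = 1562039853/603728368264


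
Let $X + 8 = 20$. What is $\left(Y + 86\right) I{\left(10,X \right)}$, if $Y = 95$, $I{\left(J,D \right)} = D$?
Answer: $2172$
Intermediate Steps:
$X = 12$ ($X = -8 + 20 = 12$)
$\left(Y + 86\right) I{\left(10,X \right)} = \left(95 + 86\right) 12 = 181 \cdot 12 = 2172$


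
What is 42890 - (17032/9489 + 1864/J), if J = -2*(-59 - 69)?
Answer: 13020706759/303648 ≈ 42881.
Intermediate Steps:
J = 256 (J = -2*(-128) = 256)
42890 - (17032/9489 + 1864/J) = 42890 - (17032/9489 + 1864/256) = 42890 - (17032*(1/9489) + 1864*(1/256)) = 42890 - (17032/9489 + 233/32) = 42890 - 1*2755961/303648 = 42890 - 2755961/303648 = 13020706759/303648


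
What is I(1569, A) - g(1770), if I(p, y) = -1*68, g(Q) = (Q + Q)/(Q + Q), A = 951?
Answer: -69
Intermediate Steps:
g(Q) = 1 (g(Q) = (2*Q)/((2*Q)) = (2*Q)*(1/(2*Q)) = 1)
I(p, y) = -68
I(1569, A) - g(1770) = -68 - 1*1 = -68 - 1 = -69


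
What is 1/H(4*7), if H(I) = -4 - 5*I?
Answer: -1/144 ≈ -0.0069444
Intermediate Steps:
1/H(4*7) = 1/(-4 - 20*7) = 1/(-4 - 5*28) = 1/(-4 - 140) = 1/(-144) = -1/144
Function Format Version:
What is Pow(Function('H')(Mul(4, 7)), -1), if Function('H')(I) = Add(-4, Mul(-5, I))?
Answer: Rational(-1, 144) ≈ -0.0069444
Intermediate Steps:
Pow(Function('H')(Mul(4, 7)), -1) = Pow(Add(-4, Mul(-5, Mul(4, 7))), -1) = Pow(Add(-4, Mul(-5, 28)), -1) = Pow(Add(-4, -140), -1) = Pow(-144, -1) = Rational(-1, 144)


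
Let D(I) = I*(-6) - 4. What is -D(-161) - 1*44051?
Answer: -45013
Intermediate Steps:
D(I) = -4 - 6*I (D(I) = -6*I - 4 = -4 - 6*I)
-D(-161) - 1*44051 = -(-4 - 6*(-161)) - 1*44051 = -(-4 + 966) - 44051 = -1*962 - 44051 = -962 - 44051 = -45013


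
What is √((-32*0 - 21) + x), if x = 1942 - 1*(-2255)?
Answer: 12*√29 ≈ 64.622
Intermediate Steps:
x = 4197 (x = 1942 + 2255 = 4197)
√((-32*0 - 21) + x) = √((-32*0 - 21) + 4197) = √((0 - 21) + 4197) = √(-21 + 4197) = √4176 = 12*√29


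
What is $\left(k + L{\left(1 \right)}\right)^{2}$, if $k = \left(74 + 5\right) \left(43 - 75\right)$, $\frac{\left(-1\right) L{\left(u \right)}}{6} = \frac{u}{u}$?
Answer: $6421156$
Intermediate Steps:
$L{\left(u \right)} = -6$ ($L{\left(u \right)} = - 6 \frac{u}{u} = \left(-6\right) 1 = -6$)
$k = -2528$ ($k = 79 \left(-32\right) = -2528$)
$\left(k + L{\left(1 \right)}\right)^{2} = \left(-2528 - 6\right)^{2} = \left(-2534\right)^{2} = 6421156$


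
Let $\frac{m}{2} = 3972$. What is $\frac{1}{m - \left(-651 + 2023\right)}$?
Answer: $\frac{1}{6572} \approx 0.00015216$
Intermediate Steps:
$m = 7944$ ($m = 2 \cdot 3972 = 7944$)
$\frac{1}{m - \left(-651 + 2023\right)} = \frac{1}{7944 - \left(-651 + 2023\right)} = \frac{1}{7944 - 1372} = \frac{1}{6572}$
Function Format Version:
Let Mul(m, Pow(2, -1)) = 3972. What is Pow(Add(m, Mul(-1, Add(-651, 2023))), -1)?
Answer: Rational(1, 6572) ≈ 0.00015216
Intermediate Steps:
m = 7944 (m = Mul(2, 3972) = 7944)
Pow(Add(m, Mul(-1, Add(-651, 2023))), -1) = Pow(Add(7944, Mul(-1, Add(-651, 2023))), -1) = Pow(Add(7944, Mul(-1, 1372)), -1) = Pow(Add(7944, -1372), -1) = Pow(6572, -1) = Rational(1, 6572)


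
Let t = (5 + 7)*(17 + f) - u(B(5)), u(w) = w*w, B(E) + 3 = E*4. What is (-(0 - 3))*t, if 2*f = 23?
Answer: 159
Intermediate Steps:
B(E) = -3 + 4*E (B(E) = -3 + E*4 = -3 + 4*E)
f = 23/2 (f = (½)*23 = 23/2 ≈ 11.500)
u(w) = w²
t = 53 (t = (5 + 7)*(17 + 23/2) - (-3 + 4*5)² = 12*(57/2) - (-3 + 20)² = 342 - 1*17² = 342 - 1*289 = 342 - 289 = 53)
(-(0 - 3))*t = -(0 - 3)*53 = -1*(-3)*53 = 3*53 = 159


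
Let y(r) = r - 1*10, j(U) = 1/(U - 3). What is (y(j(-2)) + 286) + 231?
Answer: 2534/5 ≈ 506.80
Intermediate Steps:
j(U) = 1/(-3 + U)
y(r) = -10 + r (y(r) = r - 10 = -10 + r)
(y(j(-2)) + 286) + 231 = ((-10 + 1/(-3 - 2)) + 286) + 231 = ((-10 + 1/(-5)) + 286) + 231 = ((-10 - ⅕) + 286) + 231 = (-51/5 + 286) + 231 = 1379/5 + 231 = 2534/5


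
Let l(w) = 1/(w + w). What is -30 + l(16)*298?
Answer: -331/16 ≈ -20.688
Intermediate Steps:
l(w) = 1/(2*w)
-30 + l(16)*298 = -30 + ((½)/16)*298 = -30 + ((½)*(1/16))*298 = -30 + (1/32)*298 = -30 + 149/16 = -331/16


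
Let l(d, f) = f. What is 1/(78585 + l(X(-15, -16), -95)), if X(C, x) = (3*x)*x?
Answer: 1/78490 ≈ 1.2740e-5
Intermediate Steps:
X(C, x) = 3*x²
1/(78585 + l(X(-15, -16), -95)) = 1/(78585 - 95) = 1/78490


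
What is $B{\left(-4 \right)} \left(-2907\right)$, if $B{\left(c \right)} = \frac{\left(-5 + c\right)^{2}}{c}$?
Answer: $\frac{235467}{4} \approx 58867.0$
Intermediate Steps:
$B{\left(c \right)} = \frac{\left(-5 + c\right)^{2}}{c}$
$B{\left(-4 \right)} \left(-2907\right) = \frac{\left(-5 - 4\right)^{2}}{-4} \left(-2907\right) = - \frac{\left(-9\right)^{2}}{4} \left(-2907\right) = \left(- \frac{1}{4}\right) 81 \left(-2907\right) = \left(- \frac{81}{4}\right) \left(-2907\right) = \frac{235467}{4}$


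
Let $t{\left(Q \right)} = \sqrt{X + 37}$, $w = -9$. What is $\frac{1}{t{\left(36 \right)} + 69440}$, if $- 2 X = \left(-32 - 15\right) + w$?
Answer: $\frac{13888}{964382707} - \frac{\sqrt{65}}{4821913535} \approx 1.4399 \cdot 10^{-5}$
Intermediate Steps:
$X = 28$ ($X = - \frac{\left(-32 - 15\right) - 9}{2} = - \frac{-47 - 9}{2} = \left(- \frac{1}{2}\right) \left(-56\right) = 28$)
$t{\left(Q \right)} = \sqrt{65}$ ($t{\left(Q \right)} = \sqrt{28 + 37} = \sqrt{65}$)
$\frac{1}{t{\left(36 \right)} + 69440} = \frac{1}{\sqrt{65} + 69440} = \frac{1}{69440 + \sqrt{65}}$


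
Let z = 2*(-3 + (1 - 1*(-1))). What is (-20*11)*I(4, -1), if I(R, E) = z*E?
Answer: -440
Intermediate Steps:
z = -2 (z = 2*(-3 + (1 + 1)) = 2*(-3 + 2) = 2*(-1) = -2)
I(R, E) = -2*E
(-20*11)*I(4, -1) = (-20*11)*(-2*(-1)) = -220*2 = -440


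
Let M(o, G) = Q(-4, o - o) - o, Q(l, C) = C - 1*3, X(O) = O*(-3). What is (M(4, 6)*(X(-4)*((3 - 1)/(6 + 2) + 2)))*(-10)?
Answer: 1890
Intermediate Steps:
X(O) = -3*O
Q(l, C) = -3 + C (Q(l, C) = C - 3 = -3 + C)
M(o, G) = -3 - o (M(o, G) = (-3 + (o - o)) - o = (-3 + 0) - o = -3 - o)
(M(4, 6)*(X(-4)*((3 - 1)/(6 + 2) + 2)))*(-10) = ((-3 - 1*4)*((-3*(-4))*((3 - 1)/(6 + 2) + 2)))*(-10) = ((-3 - 4)*(12*(2/8 + 2)))*(-10) = -84*(2*(⅛) + 2)*(-10) = -84*(¼ + 2)*(-10) = -84*9/4*(-10) = -7*27*(-10) = -189*(-10) = 1890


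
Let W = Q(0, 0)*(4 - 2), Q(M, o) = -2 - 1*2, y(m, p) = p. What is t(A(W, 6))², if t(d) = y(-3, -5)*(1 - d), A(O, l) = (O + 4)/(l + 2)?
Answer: 225/4 ≈ 56.250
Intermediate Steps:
Q(M, o) = -4 (Q(M, o) = -2 - 2 = -4)
W = -8 (W = -4*(4 - 2) = -4*2 = -8)
A(O, l) = (4 + O)/(2 + l)
t(d) = -5 + 5*d (t(d) = -5*(1 - d) = -5 + 5*d)
t(A(W, 6))² = (-5 + 5*((4 - 8)/(2 + 6)))² = (-5 + 5*(-4/8))² = (-5 + 5*((⅛)*(-4)))² = (-5 + 5*(-½))² = (-5 - 5/2)² = (-15/2)² = 225/4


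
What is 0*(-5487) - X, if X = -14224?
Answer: 14224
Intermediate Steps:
0*(-5487) - X = 0*(-5487) - 1*(-14224) = 0 + 14224 = 14224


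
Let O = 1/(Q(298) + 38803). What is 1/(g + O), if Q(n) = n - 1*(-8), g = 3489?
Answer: 39109/136451302 ≈ 0.00028661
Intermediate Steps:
Q(n) = 8 + n (Q(n) = n + 8 = 8 + n)
O = 1/39109 (O = 1/((8 + 298) + 38803) = 1/(306 + 38803) = 1/39109 ≈ 2.5570e-5)
1/(g + O) = 1/(3489 + 1/39109) = 1/(136451302/39109) = 39109/136451302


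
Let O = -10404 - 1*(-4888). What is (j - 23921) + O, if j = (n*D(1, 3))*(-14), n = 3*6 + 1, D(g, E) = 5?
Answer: -30767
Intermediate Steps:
n = 19 (n = 18 + 1 = 19)
j = -1330 (j = (19*5)*(-14) = 95*(-14) = -1330)
O = -5516 (O = -10404 + 4888 = -5516)
(j - 23921) + O = (-1330 - 23921) - 5516 = -25251 - 5516 = -30767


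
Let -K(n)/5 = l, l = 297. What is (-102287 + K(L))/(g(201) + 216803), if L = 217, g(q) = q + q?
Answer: -103772/217205 ≈ -0.47776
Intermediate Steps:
g(q) = 2*q
K(n) = -1485 (K(n) = -5*297 = -1485)
(-102287 + K(L))/(g(201) + 216803) = (-102287 - 1485)/(2*201 + 216803) = -103772/(402 + 216803) = -103772/217205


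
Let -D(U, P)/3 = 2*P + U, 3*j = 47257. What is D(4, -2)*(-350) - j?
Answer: -47257/3 ≈ -15752.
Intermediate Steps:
j = 47257/3 (j = (⅓)*47257 = 47257/3 ≈ 15752.)
D(U, P) = -6*P - 3*U (D(U, P) = -3*(2*P + U) = -3*(U + 2*P) = -6*P - 3*U)
D(4, -2)*(-350) - j = (-6*(-2) - 3*4)*(-350) - 1*47257/3 = (12 - 12)*(-350) - 47257/3 = 0*(-350) - 47257/3 = 0 - 47257/3 = -47257/3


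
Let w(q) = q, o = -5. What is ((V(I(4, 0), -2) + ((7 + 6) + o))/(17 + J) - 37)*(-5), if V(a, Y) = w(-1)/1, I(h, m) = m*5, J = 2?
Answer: 3480/19 ≈ 183.16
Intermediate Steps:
I(h, m) = 5*m
V(a, Y) = -1 (V(a, Y) = -1/1 = -1*1 = -1)
((V(I(4, 0), -2) + ((7 + 6) + o))/(17 + J) - 37)*(-5) = ((-1 + ((7 + 6) - 5))/(17 + 2) - 37)*(-5) = ((-1 + (13 - 5))/19 - 37)*(-5) = ((-1 + 8)*(1/19) - 37)*(-5) = (7*(1/19) - 37)*(-5) = (7/19 - 37)*(-5) = -696/19*(-5) = 3480/19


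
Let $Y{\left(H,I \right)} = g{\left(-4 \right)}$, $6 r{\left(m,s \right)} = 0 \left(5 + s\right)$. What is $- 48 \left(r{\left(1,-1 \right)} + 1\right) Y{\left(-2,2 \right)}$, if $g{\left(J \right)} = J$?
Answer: $192$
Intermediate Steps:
$r{\left(m,s \right)} = 0$ ($r{\left(m,s \right)} = \frac{0 \left(5 + s\right)}{6} = \frac{1}{6} \cdot 0 = 0$)
$Y{\left(H,I \right)} = -4$
$- 48 \left(r{\left(1,-1 \right)} + 1\right) Y{\left(-2,2 \right)} = - 48 \left(0 + 1\right) \left(-4\right) = - 48 \cdot 1 \left(-4\right) = \left(-48\right) \left(-4\right) = 192$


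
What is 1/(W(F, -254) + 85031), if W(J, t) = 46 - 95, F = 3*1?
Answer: 1/84982 ≈ 1.1767e-5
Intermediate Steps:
F = 3
W(J, t) = -49
1/(W(F, -254) + 85031) = 1/(-49 + 85031) = 1/84982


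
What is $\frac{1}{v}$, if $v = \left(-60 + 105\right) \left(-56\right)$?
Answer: $- \frac{1}{2520} \approx -0.00039683$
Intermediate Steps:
$v = -2520$ ($v = 45 \left(-56\right) = -2520$)
$\frac{1}{v} = \frac{1}{-2520} = - \frac{1}{2520}$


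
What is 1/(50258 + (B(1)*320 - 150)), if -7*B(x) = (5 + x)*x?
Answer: 7/348836 ≈ 2.0067e-5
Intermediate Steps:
B(x) = -x*(5 + x)/7 (B(x) = -(5 + x)*x/7 = -x*(5 + x)/7)
1/(50258 + (B(1)*320 - 150)) = 1/(50258 + (-1/7*1*(5 + 1)*320 - 150)) = 1/(50258 + (-1/7*1*6*320 - 150)) = 1/(50258 + (-6/7*320 - 150)) = 1/(50258 + (-1920/7 - 150)) = 1/(50258 - 2970/7) = 1/(348836/7) = 7/348836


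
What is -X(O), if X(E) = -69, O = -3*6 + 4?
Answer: 69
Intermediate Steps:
O = -14 (O = -18 + 4 = -14)
-X(O) = -1*(-69) = 69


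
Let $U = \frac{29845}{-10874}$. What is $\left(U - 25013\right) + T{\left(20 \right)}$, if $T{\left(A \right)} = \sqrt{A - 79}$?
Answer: $- \frac{272021207}{10874} + i \sqrt{59} \approx -25016.0 + 7.6811 i$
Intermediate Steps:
$U = - \frac{29845}{10874}$ ($U = 29845 \left(- \frac{1}{10874}\right) = - \frac{29845}{10874} \approx -2.7446$)
$T{\left(A \right)} = \sqrt{-79 + A}$
$\left(U - 25013\right) + T{\left(20 \right)} = \left(- \frac{29845}{10874} - 25013\right) + \sqrt{-79 + 20} = - \frac{272021207}{10874} + \sqrt{-59} = - \frac{272021207}{10874} + i \sqrt{59}$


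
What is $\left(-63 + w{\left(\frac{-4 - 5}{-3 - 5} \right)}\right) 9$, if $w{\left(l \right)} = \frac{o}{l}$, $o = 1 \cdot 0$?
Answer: $-567$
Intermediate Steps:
$o = 0$
$w{\left(l \right)} = 0$ ($w{\left(l \right)} = \frac{0}{l} = 0$)
$\left(-63 + w{\left(\frac{-4 - 5}{-3 - 5} \right)}\right) 9 = \left(-63 + 0\right) 9 = \left(-63\right) 9 = -567$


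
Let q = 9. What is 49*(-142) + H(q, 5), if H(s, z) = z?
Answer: -6953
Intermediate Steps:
49*(-142) + H(q, 5) = 49*(-142) + 5 = -6958 + 5 = -6953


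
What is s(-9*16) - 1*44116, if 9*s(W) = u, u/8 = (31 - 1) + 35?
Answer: -396524/9 ≈ -44058.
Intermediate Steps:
u = 520 (u = 8*((31 - 1) + 35) = 8*(30 + 35) = 8*65 = 520)
s(W) = 520/9 (s(W) = (⅑)*520 = 520/9)
s(-9*16) - 1*44116 = 520/9 - 1*44116 = 520/9 - 44116 = -396524/9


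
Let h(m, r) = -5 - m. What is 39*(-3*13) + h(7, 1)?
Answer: -1533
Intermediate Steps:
39*(-3*13) + h(7, 1) = 39*(-3*13) + (-5 - 1*7) = 39*(-39) + (-5 - 7) = -1521 - 12 = -1533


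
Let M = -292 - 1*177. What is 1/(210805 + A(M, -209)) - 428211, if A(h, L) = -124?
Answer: -90215921690/210681 ≈ -4.2821e+5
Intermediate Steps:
M = -469 (M = -292 - 177 = -469)
1/(210805 + A(M, -209)) - 428211 = 1/(210805 - 124) - 428211 = 1/210681 - 428211 = -90215921690/210681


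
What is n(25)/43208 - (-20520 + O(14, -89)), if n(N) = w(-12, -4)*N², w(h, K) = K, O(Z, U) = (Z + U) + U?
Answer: 223427943/10802 ≈ 20684.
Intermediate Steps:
O(Z, U) = Z + 2*U (O(Z, U) = (U + Z) + U = Z + 2*U)
n(N) = -4*N²
n(25)/43208 - (-20520 + O(14, -89)) = -4*25²/43208 - (-20520 + (14 + 2*(-89))) = -4*625*(1/43208) - (-20520 + (14 - 178)) = -2500*1/43208 - (-20520 - 164) = -625/10802 - 1*(-20684) = -625/10802 + 20684 = 223427943/10802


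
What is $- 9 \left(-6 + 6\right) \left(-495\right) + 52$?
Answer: $52$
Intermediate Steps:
$- 9 \left(-6 + 6\right) \left(-495\right) + 52 = \left(-9\right) 0 \left(-495\right) + 52 = 0 \left(-495\right) + 52 = 0 + 52 = 52$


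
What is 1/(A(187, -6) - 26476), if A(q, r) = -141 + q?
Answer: -1/26430 ≈ -3.7836e-5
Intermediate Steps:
1/(A(187, -6) - 26476) = 1/((-141 + 187) - 26476) = 1/(46 - 26476) = 1/(-26430) = -1/26430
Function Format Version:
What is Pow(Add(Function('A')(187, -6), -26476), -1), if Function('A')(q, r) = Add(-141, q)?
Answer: Rational(-1, 26430) ≈ -3.7836e-5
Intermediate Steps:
Pow(Add(Function('A')(187, -6), -26476), -1) = Pow(Add(Add(-141, 187), -26476), -1) = Pow(Add(46, -26476), -1) = Pow(-26430, -1) = Rational(-1, 26430)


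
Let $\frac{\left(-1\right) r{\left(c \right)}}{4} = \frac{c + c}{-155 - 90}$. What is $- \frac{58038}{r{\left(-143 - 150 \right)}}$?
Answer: $\frac{7109655}{1172} \approx 6066.3$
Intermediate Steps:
$r{\left(c \right)} = \frac{8 c}{245}$ ($r{\left(c \right)} = - 4 \frac{c + c}{-155 - 90} = - 4 \frac{2 c}{-245} = - 4 \cdot 2 c \left(- \frac{1}{245}\right) = - 4 \left(- \frac{2 c}{245}\right) = \frac{8 c}{245}$)
$- \frac{58038}{r{\left(-143 - 150 \right)}} = - \frac{58038}{\frac{8}{245} \left(-143 - 150\right)} = - \frac{58038}{\frac{8}{245} \left(-293\right)} = - \frac{58038}{- \frac{2344}{245}} = \left(-58038\right) \left(- \frac{245}{2344}\right) = \frac{7109655}{1172}$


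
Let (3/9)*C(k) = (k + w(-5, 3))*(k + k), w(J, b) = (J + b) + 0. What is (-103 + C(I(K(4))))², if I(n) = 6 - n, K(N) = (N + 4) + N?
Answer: 34225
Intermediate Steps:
K(N) = 4 + 2*N (K(N) = (4 + N) + N = 4 + 2*N)
w(J, b) = J + b
C(k) = 6*k*(-2 + k) (C(k) = 3*((k + (-5 + 3))*(k + k)) = 3*((k - 2)*(2*k)) = 3*((-2 + k)*(2*k)) = 3*(2*k*(-2 + k)) = 6*k*(-2 + k))
(-103 + C(I(K(4))))² = (-103 + 6*(6 - (4 + 2*4))*(-2 + (6 - (4 + 2*4))))² = (-103 + 6*(6 - (4 + 8))*(-2 + (6 - (4 + 8))))² = (-103 + 6*(6 - 1*12)*(-2 + (6 - 1*12)))² = (-103 + 6*(6 - 12)*(-2 + (6 - 12)))² = (-103 + 6*(-6)*(-2 - 6))² = (-103 + 6*(-6)*(-8))² = (-103 + 288)² = 185² = 34225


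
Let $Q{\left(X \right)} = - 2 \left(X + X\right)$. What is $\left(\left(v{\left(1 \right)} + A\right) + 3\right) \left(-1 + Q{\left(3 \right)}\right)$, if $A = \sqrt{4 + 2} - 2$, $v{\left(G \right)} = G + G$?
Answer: $-39 - 13 \sqrt{6} \approx -70.843$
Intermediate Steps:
$v{\left(G \right)} = 2 G$
$Q{\left(X \right)} = - 4 X$ ($Q{\left(X \right)} = - 2 \cdot 2 X = - 4 X$)
$A = -2 + \sqrt{6}$ ($A = \sqrt{6} - 2 = -2 + \sqrt{6} \approx 0.44949$)
$\left(\left(v{\left(1 \right)} + A\right) + 3\right) \left(-1 + Q{\left(3 \right)}\right) = \left(\left(2 \cdot 1 - \left(2 - \sqrt{6}\right)\right) + 3\right) \left(-1 - 12\right) = \left(\left(2 - \left(2 - \sqrt{6}\right)\right) + 3\right) \left(-1 - 12\right) = \left(\sqrt{6} + 3\right) \left(-13\right) = \left(3 + \sqrt{6}\right) \left(-13\right) = -39 - 13 \sqrt{6}$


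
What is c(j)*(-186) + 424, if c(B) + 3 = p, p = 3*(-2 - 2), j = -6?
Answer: 3214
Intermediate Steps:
p = -12 (p = 3*(-4) = -12)
c(B) = -15 (c(B) = -3 - 12 = -15)
c(j)*(-186) + 424 = -15*(-186) + 424 = 2790 + 424 = 3214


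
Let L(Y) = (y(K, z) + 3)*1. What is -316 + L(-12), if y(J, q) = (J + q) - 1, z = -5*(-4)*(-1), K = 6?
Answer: -328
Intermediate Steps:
z = -20 (z = 20*(-1) = -20)
y(J, q) = -1 + J + q
L(Y) = -12 (L(Y) = ((-1 + 6 - 20) + 3)*1 = (-15 + 3)*1 = -12*1 = -12)
-316 + L(-12) = -316 - 12 = -328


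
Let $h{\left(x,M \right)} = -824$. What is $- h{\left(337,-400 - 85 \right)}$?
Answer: $824$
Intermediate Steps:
$- h{\left(337,-400 - 85 \right)} = \left(-1\right) \left(-824\right) = 824$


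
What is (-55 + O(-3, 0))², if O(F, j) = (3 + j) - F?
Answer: 2401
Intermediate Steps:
O(F, j) = 3 + j - F
(-55 + O(-3, 0))² = (-55 + (3 + 0 - 1*(-3)))² = (-55 + (3 + 0 + 3))² = (-55 + 6)² = (-49)² = 2401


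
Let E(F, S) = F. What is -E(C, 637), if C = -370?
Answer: 370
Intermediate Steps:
-E(C, 637) = -1*(-370) = 370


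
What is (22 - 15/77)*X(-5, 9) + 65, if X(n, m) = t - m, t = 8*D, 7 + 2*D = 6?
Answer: -16822/77 ≈ -218.47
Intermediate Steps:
D = -1/2 (D = -7/2 + (1/2)*6 = -7/2 + 3 = -1/2 ≈ -0.50000)
t = -4 (t = 8*(-1/2) = -4)
X(n, m) = -4 - m
(22 - 15/77)*X(-5, 9) + 65 = (22 - 15/77)*(-4 - 1*9) + 65 = (22 - 15*1/77)*(-4 - 9) + 65 = (22 - 15/77)*(-13) + 65 = (1679/77)*(-13) + 65 = -21827/77 + 65 = -16822/77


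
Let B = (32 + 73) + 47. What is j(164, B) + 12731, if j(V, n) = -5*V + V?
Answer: 12075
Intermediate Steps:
B = 152 (B = 105 + 47 = 152)
j(V, n) = -4*V
j(164, B) + 12731 = -4*164 + 12731 = -656 + 12731 = 12075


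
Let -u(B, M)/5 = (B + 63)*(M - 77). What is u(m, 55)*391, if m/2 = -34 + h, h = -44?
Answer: -3999930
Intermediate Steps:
m = -156 (m = 2*(-34 - 44) = 2*(-78) = -156)
u(B, M) = -5*(-77 + M)*(63 + B) (u(B, M) = -5*(B + 63)*(M - 77) = -5*(63 + B)*(-77 + M) = -5*(-77 + M)*(63 + B))
u(m, 55)*391 = (24255 - 315*55 + 385*(-156) - 5*(-156)*55)*391 = (24255 - 17325 - 60060 + 42900)*391 = -10230*391 = -3999930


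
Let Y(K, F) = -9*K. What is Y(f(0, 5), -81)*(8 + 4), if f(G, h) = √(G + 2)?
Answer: -108*√2 ≈ -152.74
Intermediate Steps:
f(G, h) = √(2 + G)
Y(f(0, 5), -81)*(8 + 4) = (-9*√(2 + 0))*(8 + 4) = -9*√2*12 = -108*√2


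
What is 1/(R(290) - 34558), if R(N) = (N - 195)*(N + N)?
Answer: 1/20542 ≈ 4.8681e-5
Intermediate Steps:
R(N) = 2*N*(-195 + N) (R(N) = (-195 + N)*(2*N) = 2*N*(-195 + N))
1/(R(290) - 34558) = 1/(2*290*(-195 + 290) - 34558) = 1/(2*290*95 - 34558) = 1/(55100 - 34558) = 1/20542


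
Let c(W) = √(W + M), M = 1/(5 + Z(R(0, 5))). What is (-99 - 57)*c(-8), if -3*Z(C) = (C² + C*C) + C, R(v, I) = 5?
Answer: -39*I*√3230/5 ≈ -443.3*I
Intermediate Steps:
Z(C) = -2*C²/3 - C/3 (Z(C) = -((C² + C*C) + C)/3 = -((C² + C²) + C)/3 = -(2*C² + C)/3 = -(C + 2*C²)/3 = -2*C²/3 - C/3)
M = -3/40 (M = 1/(5 - ⅓*5*(1 + 2*5)) = 1/(5 - ⅓*5*(1 + 10)) = 1/(5 - ⅓*5*11) = 1/(5 - 55/3) = 1/(-40/3) = -3/40 ≈ -0.075000)
c(W) = √(-3/40 + W) (c(W) = √(W - 3/40) = √(-3/40 + W))
(-99 - 57)*c(-8) = (-99 - 57)*(√(-30 + 400*(-8))/20) = -39*√(-30 - 3200)/5 = -39*√(-3230)/5 = -39*I*√3230/5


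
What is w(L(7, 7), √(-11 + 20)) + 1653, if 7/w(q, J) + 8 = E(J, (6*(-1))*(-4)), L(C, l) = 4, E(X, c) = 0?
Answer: 13217/8 ≈ 1652.1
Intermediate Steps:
w(q, J) = -7/8 (w(q, J) = 7/(-8 + 0) = 7/(-8) = 7*(-⅛) = -7/8)
w(L(7, 7), √(-11 + 20)) + 1653 = -7/8 + 1653 = 13217/8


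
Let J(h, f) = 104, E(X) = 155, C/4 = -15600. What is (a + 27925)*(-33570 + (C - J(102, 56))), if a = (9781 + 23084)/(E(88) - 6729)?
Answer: -8817003285145/3287 ≈ -2.6824e+9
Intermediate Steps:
C = -62400 (C = 4*(-15600) = -62400)
a = -32865/6574 (a = (9781 + 23084)/(155 - 6729) = 32865/(-6574) = 32865*(-1/6574) = -32865/6574 ≈ -4.9992)
(a + 27925)*(-33570 + (C - J(102, 56))) = (-32865/6574 + 27925)*(-33570 + (-62400 - 1*104)) = 183546085*(-33570 + (-62400 - 104))/6574 = 183546085*(-33570 - 62504)/6574 = (183546085/6574)*(-96074) = -8817003285145/3287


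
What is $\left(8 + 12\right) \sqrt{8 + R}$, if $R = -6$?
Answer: $20 \sqrt{2} \approx 28.284$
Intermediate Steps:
$\left(8 + 12\right) \sqrt{8 + R} = \left(8 + 12\right) \sqrt{8 - 6} = 20 \sqrt{2}$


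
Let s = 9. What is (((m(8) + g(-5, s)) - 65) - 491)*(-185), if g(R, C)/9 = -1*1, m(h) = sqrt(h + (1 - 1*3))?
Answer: 104525 - 185*sqrt(6) ≈ 1.0407e+5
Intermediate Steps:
m(h) = sqrt(-2 + h) (m(h) = sqrt(h + (1 - 3)) = sqrt(h - 2) = sqrt(-2 + h))
g(R, C) = -9 (g(R, C) = 9*(-1*1) = 9*(-1) = -9)
(((m(8) + g(-5, s)) - 65) - 491)*(-185) = (((sqrt(-2 + 8) - 9) - 65) - 491)*(-185) = (((sqrt(6) - 9) - 65) - 491)*(-185) = (((-9 + sqrt(6)) - 65) - 491)*(-185) = ((-74 + sqrt(6)) - 491)*(-185) = (-565 + sqrt(6))*(-185) = 104525 - 185*sqrt(6)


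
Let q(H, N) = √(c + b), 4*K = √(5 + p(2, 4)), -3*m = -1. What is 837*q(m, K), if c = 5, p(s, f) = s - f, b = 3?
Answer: 1674*√2 ≈ 2367.4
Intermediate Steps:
m = ⅓ (m = -⅓*(-1) = ⅓ ≈ 0.33333)
K = √3/4 (K = √(5 + (2 - 1*4))/4 = √(5 + (2 - 4))/4 = √(5 - 2)/4 = √3/4 ≈ 0.43301)
q(H, N) = 2*√2 (q(H, N) = √(5 + 3) = √8 = 2*√2)
837*q(m, K) = 837*(2*√2) = 1674*√2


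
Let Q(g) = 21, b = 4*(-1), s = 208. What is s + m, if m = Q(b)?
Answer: 229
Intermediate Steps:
b = -4
m = 21
s + m = 208 + 21 = 229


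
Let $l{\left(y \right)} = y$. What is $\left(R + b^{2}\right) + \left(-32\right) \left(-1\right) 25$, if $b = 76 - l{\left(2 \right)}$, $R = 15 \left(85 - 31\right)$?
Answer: $7086$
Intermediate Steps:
$R = 810$ ($R = 15 \cdot 54 = 810$)
$b = 74$ ($b = 76 - 2 = 74$)
$\left(R + b^{2}\right) + \left(-32\right) \left(-1\right) 25 = \left(810 + 74^{2}\right) + \left(-32\right) \left(-1\right) 25 = \left(810 + 5476\right) + 32 \cdot 25 = 6286 + 800 = 7086$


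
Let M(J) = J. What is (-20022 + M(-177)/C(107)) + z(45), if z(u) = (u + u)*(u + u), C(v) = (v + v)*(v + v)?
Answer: -545980089/45796 ≈ -11922.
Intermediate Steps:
C(v) = 4*v² (C(v) = (2*v)*(2*v) = 4*v²)
z(u) = 4*u² (z(u) = (2*u)*(2*u) = 4*u²)
(-20022 + M(-177)/C(107)) + z(45) = (-20022 - 177/(4*107²)) + 4*45² = (-20022 - 177/(4*11449)) + 4*2025 = (-20022 - 177/45796) + 8100 = -916927689/45796 + 8100 = -545980089/45796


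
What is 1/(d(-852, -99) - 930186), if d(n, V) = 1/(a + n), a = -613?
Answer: -1465/1362722491 ≈ -1.0751e-6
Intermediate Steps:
d(n, V) = 1/(-613 + n)
1/(d(-852, -99) - 930186) = 1/(1/(-613 - 852) - 930186) = 1/(1/(-1465) - 930186) = 1/(-1/1465 - 930186) = 1/(-1362722491/1465) = -1465/1362722491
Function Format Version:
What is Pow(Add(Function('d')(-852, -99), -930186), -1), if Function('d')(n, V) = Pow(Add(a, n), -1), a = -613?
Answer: Rational(-1465, 1362722491) ≈ -1.0751e-6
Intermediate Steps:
Function('d')(n, V) = Pow(Add(-613, n), -1)
Pow(Add(Function('d')(-852, -99), -930186), -1) = Pow(Add(Pow(Add(-613, -852), -1), -930186), -1) = Pow(Add(Pow(-1465, -1), -930186), -1) = Pow(Add(Rational(-1, 1465), -930186), -1) = Pow(Rational(-1362722491, 1465), -1) = Rational(-1465, 1362722491)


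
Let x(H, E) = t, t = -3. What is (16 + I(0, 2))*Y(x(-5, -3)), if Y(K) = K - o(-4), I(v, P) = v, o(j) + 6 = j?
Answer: 112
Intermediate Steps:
o(j) = -6 + j
x(H, E) = -3
Y(K) = 10 + K (Y(K) = K - (-6 - 4) = K - 1*(-10) = K + 10 = 10 + K)
(16 + I(0, 2))*Y(x(-5, -3)) = (16 + 0)*(10 - 3) = 16*7 = 112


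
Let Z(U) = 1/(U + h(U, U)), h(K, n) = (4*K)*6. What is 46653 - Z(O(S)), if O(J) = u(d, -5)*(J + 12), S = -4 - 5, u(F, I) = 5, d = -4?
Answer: 17494874/375 ≈ 46653.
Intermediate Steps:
h(K, n) = 24*K
S = -9
O(J) = 60 + 5*J (O(J) = 5*(J + 12) = 5*(12 + J) = 60 + 5*J)
Z(U) = 1/(25*U) (Z(U) = 1/(U + 24*U) = 1/(25*U))
46653 - Z(O(S)) = 46653 - 1/(25*(60 + 5*(-9))) = 46653 - 1/(25*(60 - 45)) = 46653 - 1/(25*15) = 46653 - 1*1/375 = 46653 - 1/375 = 17494874/375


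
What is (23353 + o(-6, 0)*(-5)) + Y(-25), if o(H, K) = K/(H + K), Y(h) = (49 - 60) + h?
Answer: 23317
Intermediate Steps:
Y(h) = -11 + h
(23353 + o(-6, 0)*(-5)) + Y(-25) = (23353 + (0/(-6 + 0))*(-5)) + (-11 - 25) = (23353 + (0/(-6))*(-5)) - 36 = (23353 + (0*(-⅙))*(-5)) - 36 = (23353 + 0*(-5)) - 36 = (23353 + 0) - 36 = 23353 - 36 = 23317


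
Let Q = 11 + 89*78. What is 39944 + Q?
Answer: 46897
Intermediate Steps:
Q = 6953 (Q = 11 + 6942 = 6953)
39944 + Q = 39944 + 6953 = 46897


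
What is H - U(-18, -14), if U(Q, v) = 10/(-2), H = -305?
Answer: -300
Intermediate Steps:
U(Q, v) = -5 (U(Q, v) = 10*(-1/2) = -5)
H - U(-18, -14) = -305 - 1*(-5) = -305 + 5 = -300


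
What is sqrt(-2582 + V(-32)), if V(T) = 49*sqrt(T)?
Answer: sqrt(-2582 + 196*I*sqrt(2)) ≈ 2.7236 + 50.886*I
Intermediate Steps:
sqrt(-2582 + V(-32)) = sqrt(-2582 + 49*sqrt(-32)) = sqrt(-2582 + 49*(4*I*sqrt(2))) = sqrt(-2582 + 196*I*sqrt(2))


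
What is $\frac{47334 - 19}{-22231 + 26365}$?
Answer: $\frac{47315}{4134} \approx 11.445$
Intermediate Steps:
$\frac{47334 - 19}{-22231 + 26365} = \frac{47315}{4134}$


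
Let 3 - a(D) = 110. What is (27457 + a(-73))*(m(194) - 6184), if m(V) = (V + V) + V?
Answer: -153214700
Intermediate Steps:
m(V) = 3*V (m(V) = 2*V + V = 3*V)
a(D) = -107 (a(D) = 3 - 1*110 = 3 - 110 = -107)
(27457 + a(-73))*(m(194) - 6184) = (27457 - 107)*(3*194 - 6184) = 27350*(582 - 6184) = 27350*(-5602) = -153214700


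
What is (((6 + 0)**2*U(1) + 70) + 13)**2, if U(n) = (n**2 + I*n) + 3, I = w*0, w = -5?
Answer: 51529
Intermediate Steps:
I = 0 (I = -5*0 = 0)
U(n) = 3 + n**2 (U(n) = (n**2 + 0*n) + 3 = (n**2 + 0) + 3 = n**2 + 3 = 3 + n**2)
(((6 + 0)**2*U(1) + 70) + 13)**2 = (((6 + 0)**2*(3 + 1**2) + 70) + 13)**2 = ((6**2*(3 + 1) + 70) + 13)**2 = ((36*4 + 70) + 13)**2 = ((144 + 70) + 13)**2 = (214 + 13)**2 = 227**2 = 51529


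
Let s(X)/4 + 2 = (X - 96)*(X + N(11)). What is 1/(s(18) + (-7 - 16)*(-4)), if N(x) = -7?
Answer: -1/3348 ≈ -0.00029869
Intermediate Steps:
s(X) = -8 + 4*(-96 + X)*(-7 + X) (s(X) = -8 + 4*((X - 96)*(X - 7)) = -8 + 4*((-96 + X)*(-7 + X)) = -8 + 4*(-96 + X)*(-7 + X))
1/(s(18) + (-7 - 16)*(-4)) = 1/((2680 - 412*18 + 4*18**2) + (-7 - 16)*(-4)) = 1/((2680 - 7416 + 4*324) - 23*(-4)) = 1/((2680 - 7416 + 1296) + 92) = 1/(-3440 + 92) = 1/(-3348) = -1/3348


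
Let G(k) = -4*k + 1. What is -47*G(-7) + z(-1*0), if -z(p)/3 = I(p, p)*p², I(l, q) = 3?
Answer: -1363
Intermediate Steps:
z(p) = -9*p²
G(k) = 1 - 4*k
-47*G(-7) + z(-1*0) = -47*(1 - 4*(-7)) - 9*(-1*0)² = -47*(1 + 28) - 9*0² = -47*29 - 9*0 = -1363 + 0 = -1363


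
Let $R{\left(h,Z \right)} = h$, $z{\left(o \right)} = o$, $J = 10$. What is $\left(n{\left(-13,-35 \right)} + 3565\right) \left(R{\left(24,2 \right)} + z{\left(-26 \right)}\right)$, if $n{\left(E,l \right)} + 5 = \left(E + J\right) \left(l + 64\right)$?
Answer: $-6946$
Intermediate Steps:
$n{\left(E,l \right)} = -5 + \left(10 + E\right) \left(64 + l\right)$ ($n{\left(E,l \right)} = -5 + \left(E + 10\right) \left(l + 64\right) = -5 + \left(10 + E\right) \left(64 + l\right)$)
$\left(n{\left(-13,-35 \right)} + 3565\right) \left(R{\left(24,2 \right)} + z{\left(-26 \right)}\right) = \left(\left(635 + 10 \left(-35\right) + 64 \left(-13\right) - -455\right) + 3565\right) \left(24 - 26\right) = \left(\left(635 - 350 - 832 + 455\right) + 3565\right) \left(-2\right) = \left(-92 + 3565\right) \left(-2\right) = 3473 \left(-2\right) = -6946$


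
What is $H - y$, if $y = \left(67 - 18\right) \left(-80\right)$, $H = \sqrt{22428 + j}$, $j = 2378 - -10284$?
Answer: $3920 + 11 \sqrt{290} \approx 4107.3$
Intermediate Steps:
$j = 12662$ ($j = 2378 + 10284 = 12662$)
$H = 11 \sqrt{290}$ ($H = \sqrt{22428 + 12662} = \sqrt{35090} = 11 \sqrt{290} \approx 187.32$)
$y = -3920$ ($y = 49 \left(-80\right) = -3920$)
$H - y = 11 \sqrt{290} - -3920 = 11 \sqrt{290} + 3920 = 3920 + 11 \sqrt{290}$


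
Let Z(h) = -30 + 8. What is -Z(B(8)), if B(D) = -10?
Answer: 22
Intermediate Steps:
Z(h) = -22
-Z(B(8)) = -1*(-22) = 22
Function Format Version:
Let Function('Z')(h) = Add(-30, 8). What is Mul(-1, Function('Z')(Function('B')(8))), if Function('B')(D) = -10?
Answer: 22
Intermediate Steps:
Function('Z')(h) = -22
Mul(-1, Function('Z')(Function('B')(8))) = Mul(-1, -22) = 22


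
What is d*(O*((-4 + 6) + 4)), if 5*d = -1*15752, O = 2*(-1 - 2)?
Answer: 567072/5 ≈ 1.1341e+5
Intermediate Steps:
O = -6 (O = 2*(-3) = -6)
d = -15752/5 (d = (-1*15752)/5 = (⅕)*(-15752) = -15752/5 ≈ -3150.4)
d*(O*((-4 + 6) + 4)) = -(-94512)*((-4 + 6) + 4)/5 = -(-94512)*(2 + 4)/5 = -(-94512)*6/5 = -15752/5*(-36) = 567072/5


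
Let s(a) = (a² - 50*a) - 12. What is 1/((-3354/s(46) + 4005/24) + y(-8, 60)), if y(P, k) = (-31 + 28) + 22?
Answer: 392/79571 ≈ 0.0049264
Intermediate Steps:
s(a) = -12 + a² - 50*a
y(P, k) = 19 (y(P, k) = -3 + 22 = 19)
1/((-3354/s(46) + 4005/24) + y(-8, 60)) = 1/((-3354/(-12 + 46² - 50*46) + 4005/24) + 19) = 1/((-3354/(-12 + 2116 - 2300) + 4005*(1/24)) + 19) = 1/((-3354/(-196) + 1335/8) + 19) = 1/((-3354*(-1/196) + 1335/8) + 19) = 1/((1677/98 + 1335/8) + 19) = 1/(72123/392 + 19) = 1/(79571/392) = 392/79571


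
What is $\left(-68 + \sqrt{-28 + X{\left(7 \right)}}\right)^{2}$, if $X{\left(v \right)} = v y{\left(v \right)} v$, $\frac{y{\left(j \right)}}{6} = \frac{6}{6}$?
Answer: $\left(68 - \sqrt{266}\right)^{2} \approx 2671.9$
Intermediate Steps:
$y{\left(j \right)} = 6$ ($y{\left(j \right)} = 6 \cdot \frac{6}{6} = 6 \cdot 6 \cdot \frac{1}{6} = 6 \cdot 1 = 6$)
$X{\left(v \right)} = 6 v^{2}$ ($X{\left(v \right)} = v 6 v = 6 v v = 6 v^{2}$)
$\left(-68 + \sqrt{-28 + X{\left(7 \right)}}\right)^{2} = \left(-68 + \sqrt{-28 + 6 \cdot 7^{2}}\right)^{2} = \left(-68 + \sqrt{-28 + 6 \cdot 49}\right)^{2} = \left(-68 + \sqrt{-28 + 294}\right)^{2} = \left(-68 + \sqrt{266}\right)^{2}$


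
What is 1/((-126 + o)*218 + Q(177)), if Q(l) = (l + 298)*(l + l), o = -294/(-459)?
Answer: 153/21545710 ≈ 7.1012e-6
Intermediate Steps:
o = 98/153 (o = -294*(-1/459) = 98/153 ≈ 0.64052)
Q(l) = 2*l*(298 + l) (Q(l) = (298 + l)*(2*l) = 2*l*(298 + l))
1/((-126 + o)*218 + Q(177)) = 1/((-126 + 98/153)*218 + 2*177*(298 + 177)) = 1/(-19180/153*218 + 2*177*475) = 1/(-4181240/153 + 168150) = 1/(21545710/153) = 153/21545710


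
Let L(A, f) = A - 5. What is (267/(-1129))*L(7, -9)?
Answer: -534/1129 ≈ -0.47298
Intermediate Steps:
L(A, f) = -5 + A
(267/(-1129))*L(7, -9) = (267/(-1129))*(-5 + 7) = (267*(-1/1129))*2 = -267/1129*2 = -534/1129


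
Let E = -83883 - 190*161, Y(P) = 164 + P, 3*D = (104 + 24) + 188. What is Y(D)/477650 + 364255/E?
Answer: -260933354033/82017042675 ≈ -3.1815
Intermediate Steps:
D = 316/3 (D = ((104 + 24) + 188)/3 = (128 + 188)/3 = (⅓)*316 = 316/3 ≈ 105.33)
E = -114473 (E = -83883 - 30590 = -114473)
Y(D)/477650 + 364255/E = (164 + 316/3)/477650 + 364255/(-114473) = (808/3)*(1/477650) + 364255*(-1/114473) = 404/716475 - 364255/114473 = -260933354033/82017042675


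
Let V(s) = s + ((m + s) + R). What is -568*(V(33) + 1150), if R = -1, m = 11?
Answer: -696368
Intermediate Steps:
V(s) = 10 + 2*s (V(s) = s + ((11 + s) - 1) = s + (10 + s) = 10 + 2*s)
-568*(V(33) + 1150) = -568*((10 + 2*33) + 1150) = -568*((10 + 66) + 1150) = -568*(76 + 1150) = -568*1226 = -696368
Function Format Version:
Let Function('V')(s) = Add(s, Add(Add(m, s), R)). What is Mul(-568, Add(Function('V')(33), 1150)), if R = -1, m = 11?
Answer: -696368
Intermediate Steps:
Function('V')(s) = Add(10, Mul(2, s)) (Function('V')(s) = Add(s, Add(Add(11, s), -1)) = Add(s, Add(10, s)) = Add(10, Mul(2, s)))
Mul(-568, Add(Function('V')(33), 1150)) = Mul(-568, Add(Add(10, Mul(2, 33)), 1150)) = Mul(-568, Add(Add(10, 66), 1150)) = Mul(-568, Add(76, 1150)) = Mul(-568, 1226) = -696368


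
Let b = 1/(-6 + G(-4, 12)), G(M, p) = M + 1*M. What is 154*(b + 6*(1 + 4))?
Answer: 4609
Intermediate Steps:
G(M, p) = 2*M (G(M, p) = M + M = 2*M)
b = -1/14 (b = 1/(-6 + 2*(-4)) = 1/(-6 - 8) = 1/(-14) = -1/14 ≈ -0.071429)
154*(b + 6*(1 + 4)) = 154*(-1/14 + 6*(1 + 4)) = 154*(-1/14 + 6*5) = 154*(-1/14 + 30) = 154*(419/14) = 4609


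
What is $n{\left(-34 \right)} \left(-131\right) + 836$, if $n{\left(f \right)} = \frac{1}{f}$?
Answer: $\frac{28555}{34} \approx 839.85$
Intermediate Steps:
$n{\left(-34 \right)} \left(-131\right) + 836 = \frac{1}{-34} \left(-131\right) + 836 = \left(- \frac{1}{34}\right) \left(-131\right) + 836 = \frac{131}{34} + 836 = \frac{28555}{34}$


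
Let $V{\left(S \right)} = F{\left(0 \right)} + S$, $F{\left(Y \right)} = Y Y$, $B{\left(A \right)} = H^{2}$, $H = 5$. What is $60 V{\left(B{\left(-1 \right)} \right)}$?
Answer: $1500$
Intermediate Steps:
$B{\left(A \right)} = 25$ ($B{\left(A \right)} = 5^{2} = 25$)
$F{\left(Y \right)} = Y^{2}$
$V{\left(S \right)} = S$ ($V{\left(S \right)} = 0^{2} + S = 0 + S = S$)
$60 V{\left(B{\left(-1 \right)} \right)} = 60 \cdot 25 = 1500$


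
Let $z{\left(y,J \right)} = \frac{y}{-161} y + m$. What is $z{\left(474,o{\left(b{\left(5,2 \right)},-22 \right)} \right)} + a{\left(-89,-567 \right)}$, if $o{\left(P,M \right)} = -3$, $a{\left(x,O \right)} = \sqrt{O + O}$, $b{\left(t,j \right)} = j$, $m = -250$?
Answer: $- \frac{264926}{161} + 9 i \sqrt{14} \approx -1645.5 + 33.675 i$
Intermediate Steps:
$a{\left(x,O \right)} = \sqrt{2} \sqrt{O}$ ($a{\left(x,O \right)} = \sqrt{2 O} = \sqrt{2} \sqrt{O}$)
$z{\left(y,J \right)} = -250 - \frac{y^{2}}{161}$ ($z{\left(y,J \right)} = \frac{y}{-161} y - 250 = y \left(- \frac{1}{161}\right) y - 250 = - \frac{y}{161} y - 250 = - \frac{y^{2}}{161} - 250 = -250 - \frac{y^{2}}{161}$)
$z{\left(474,o{\left(b{\left(5,2 \right)},-22 \right)} \right)} + a{\left(-89,-567 \right)} = \left(-250 - \frac{474^{2}}{161}\right) + \sqrt{2} \sqrt{-567} = \left(-250 - \frac{224676}{161}\right) + \sqrt{2} \cdot 9 i \sqrt{7} = \left(-250 - \frac{224676}{161}\right) + 9 i \sqrt{14} = - \frac{264926}{161} + 9 i \sqrt{14}$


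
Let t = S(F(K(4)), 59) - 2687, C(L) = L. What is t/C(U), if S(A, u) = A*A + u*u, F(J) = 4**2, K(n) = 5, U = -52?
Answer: -525/26 ≈ -20.192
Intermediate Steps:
F(J) = 16
S(A, u) = A**2 + u**2
t = 1050 (t = (16**2 + 59**2) - 2687 = (256 + 3481) - 2687 = 3737 - 2687 = 1050)
t/C(U) = 1050/(-52) = 1050*(-1/52) = -525/26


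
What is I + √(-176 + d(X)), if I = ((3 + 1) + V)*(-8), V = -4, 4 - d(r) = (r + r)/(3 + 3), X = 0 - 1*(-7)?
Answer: I*√1569/3 ≈ 13.204*I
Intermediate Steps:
X = 7 (X = 0 + 7 = 7)
d(r) = 4 - r/3 (d(r) = 4 - (r + r)/(3 + 3) = 4 - 2*r/6 = 4 - r/3)
I = 0 (I = ((3 + 1) - 4)*(-8) = (4 - 4)*(-8) = 0*(-8) = 0)
I + √(-176 + d(X)) = 0 + √(-176 + (4 - ⅓*7)) = 0 + √(-176 + (4 - 7/3)) = 0 + √(-176 + 5/3) = 0 + √(-523/3) = 0 + I*√1569/3 = I*√1569/3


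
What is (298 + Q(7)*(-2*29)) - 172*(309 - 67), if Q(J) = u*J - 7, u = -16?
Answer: -34424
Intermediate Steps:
Q(J) = -7 - 16*J (Q(J) = -16*J - 7 = -7 - 16*J)
(298 + Q(7)*(-2*29)) - 172*(309 - 67) = (298 + (-7 - 16*7)*(-2*29)) - 172*(309 - 67) = (298 + (-7 - 112)*(-58)) - 172*242 = (298 - 119*(-58)) - 41624 = (298 + 6902) - 41624 = 7200 - 41624 = -34424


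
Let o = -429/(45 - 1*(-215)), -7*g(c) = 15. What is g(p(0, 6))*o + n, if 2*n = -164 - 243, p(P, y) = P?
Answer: -5599/28 ≈ -199.96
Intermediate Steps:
g(c) = -15/7 (g(c) = -⅐*15 = -15/7)
o = -33/20 (o = -429/(45 + 215) = -429/260 = -429*1/260 = -33/20 ≈ -1.6500)
n = -407/2 (n = (-164 - 243)/2 = (½)*(-407) = -407/2 ≈ -203.50)
g(p(0, 6))*o + n = -15/7*(-33/20) - 407/2 = 99/28 - 407/2 = -5599/28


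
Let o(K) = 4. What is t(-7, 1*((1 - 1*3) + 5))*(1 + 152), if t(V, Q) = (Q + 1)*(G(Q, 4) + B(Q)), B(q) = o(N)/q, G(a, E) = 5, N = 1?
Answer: 3876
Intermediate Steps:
B(q) = 4/q
t(V, Q) = (1 + Q)*(5 + 4/Q) (t(V, Q) = (Q + 1)*(5 + 4/Q) = (1 + Q)*(5 + 4/Q))
t(-7, 1*((1 - 1*3) + 5))*(1 + 152) = (9 + 4/((1*((1 - 1*3) + 5))) + 5*(1*((1 - 1*3) + 5)))*(1 + 152) = (9 + 4/((1*((1 - 3) + 5))) + 5*(1*((1 - 3) + 5)))*153 = (9 + 4/((1*(-2 + 5))) + 5*(1*(-2 + 5)))*153 = (9 + 4/((1*3)) + 5*(1*3))*153 = (9 + 4/3 + 5*3)*153 = (9 + 4*(⅓) + 15)*153 = (9 + 4/3 + 15)*153 = (76/3)*153 = 3876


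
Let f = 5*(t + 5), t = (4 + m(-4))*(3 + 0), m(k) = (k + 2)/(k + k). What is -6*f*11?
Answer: -11715/2 ≈ -5857.5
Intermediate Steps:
m(k) = (2 + k)/(2*k) (m(k) = (2 + k)/((2*k)) = (2 + k)*(1/(2*k)) = (2 + k)/(2*k))
t = 51/4 (t = (4 + (1/2)*(2 - 4)/(-4))*(3 + 0) = (4 + (1/2)*(-1/4)*(-2))*3 = (4 + 1/4)*3 = (17/4)*3 = 51/4 ≈ 12.750)
f = 355/4 (f = 5*(51/4 + 5) = 5*(71/4) = 355/4 ≈ 88.750)
-6*f*11 = -6*355/4*11 = -1065/2*11 = -11715/2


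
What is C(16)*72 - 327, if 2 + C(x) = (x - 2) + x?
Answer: 1689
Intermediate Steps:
C(x) = -4 + 2*x (C(x) = -2 + ((x - 2) + x) = -2 + ((-2 + x) + x) = -2 + (-2 + 2*x) = -4 + 2*x)
C(16)*72 - 327 = (-4 + 2*16)*72 - 327 = (-4 + 32)*72 - 327 = 28*72 - 327 = 2016 - 327 = 1689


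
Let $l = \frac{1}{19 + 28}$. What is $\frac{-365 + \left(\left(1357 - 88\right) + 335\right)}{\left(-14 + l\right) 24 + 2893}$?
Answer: $\frac{58233}{120203} \approx 0.48446$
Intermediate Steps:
$l = \frac{1}{47} \approx 0.021277$
$\frac{-365 + \left(\left(1357 - 88\right) + 335\right)}{\left(-14 + l\right) 24 + 2893} = \frac{-365 + \left(\left(1357 - 88\right) + 335\right)}{\left(-14 + \frac{1}{47}\right) 24 + 2893} = \frac{-365 + \left(1269 + 335\right)}{\left(- \frac{657}{47}\right) 24 + 2893} = \frac{-365 + 1604}{- \frac{15768}{47} + 2893} = \frac{1239}{\frac{120203}{47}} = 1239 \cdot \frac{47}{120203} = \frac{58233}{120203}$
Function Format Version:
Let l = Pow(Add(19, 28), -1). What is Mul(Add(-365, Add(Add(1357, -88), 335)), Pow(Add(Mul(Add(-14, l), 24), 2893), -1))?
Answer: Rational(58233, 120203) ≈ 0.48446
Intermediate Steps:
l = Rational(1, 47) (l = Pow(47, -1) = Rational(1, 47) ≈ 0.021277)
Mul(Add(-365, Add(Add(1357, -88), 335)), Pow(Add(Mul(Add(-14, l), 24), 2893), -1)) = Mul(Add(-365, Add(Add(1357, -88), 335)), Pow(Add(Mul(Add(-14, Rational(1, 47)), 24), 2893), -1)) = Mul(Add(-365, Add(1269, 335)), Pow(Add(Mul(Rational(-657, 47), 24), 2893), -1)) = Mul(Add(-365, 1604), Pow(Add(Rational(-15768, 47), 2893), -1)) = Mul(1239, Pow(Rational(120203, 47), -1)) = Mul(1239, Rational(47, 120203)) = Rational(58233, 120203)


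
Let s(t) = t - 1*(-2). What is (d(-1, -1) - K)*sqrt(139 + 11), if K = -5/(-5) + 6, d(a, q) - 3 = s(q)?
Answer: -15*sqrt(6) ≈ -36.742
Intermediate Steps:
s(t) = 2 + t (s(t) = t + 2 = 2 + t)
d(a, q) = 5 + q (d(a, q) = 3 + (2 + q) = 5 + q)
K = 7 (K = -1/5*(-5) + 6 = 1 + 6 = 7)
(d(-1, -1) - K)*sqrt(139 + 11) = ((5 - 1) - 1*7)*sqrt(139 + 11) = (4 - 7)*sqrt(150) = -15*sqrt(6)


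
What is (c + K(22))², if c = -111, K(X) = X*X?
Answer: 139129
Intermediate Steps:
K(X) = X²
(c + K(22))² = (-111 + 22²)² = (-111 + 484)² = 373² = 139129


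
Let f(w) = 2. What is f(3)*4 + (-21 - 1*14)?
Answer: -27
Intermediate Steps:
f(3)*4 + (-21 - 1*14) = 2*4 + (-21 - 1*14) = 8 + (-21 - 14) = 8 - 35 = -27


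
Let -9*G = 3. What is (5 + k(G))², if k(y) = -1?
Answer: 16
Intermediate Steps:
G = -⅓ (G = -⅑*3 = -⅓ ≈ -0.33333)
(5 + k(G))² = (5 - 1)² = 4² = 16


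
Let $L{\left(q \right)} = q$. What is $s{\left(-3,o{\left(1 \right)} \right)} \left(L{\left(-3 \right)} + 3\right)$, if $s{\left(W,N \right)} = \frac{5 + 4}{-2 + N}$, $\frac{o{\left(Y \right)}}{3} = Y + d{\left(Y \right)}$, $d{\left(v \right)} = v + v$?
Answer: $0$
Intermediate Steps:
$d{\left(v \right)} = 2 v$
$o{\left(Y \right)} = 9 Y$ ($o{\left(Y \right)} = 3 \left(Y + 2 Y\right) = 3 \cdot 3 Y = 9 Y$)
$s{\left(W,N \right)} = \frac{9}{-2 + N}$
$s{\left(-3,o{\left(1 \right)} \right)} \left(L{\left(-3 \right)} + 3\right) = \frac{9}{-2 + 9 \cdot 1} \left(-3 + 3\right) = \frac{9}{-2 + 9} \cdot 0 = \frac{9}{7} \cdot 0 = 0$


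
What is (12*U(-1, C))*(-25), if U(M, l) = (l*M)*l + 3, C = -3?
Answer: 1800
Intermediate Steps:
U(M, l) = 3 + M*l² (U(M, l) = (M*l)*l + 3 = M*l² + 3 = 3 + M*l²)
(12*U(-1, C))*(-25) = (12*(3 - 1*(-3)²))*(-25) = (12*(3 - 1*9))*(-25) = (12*(3 - 9))*(-25) = (12*(-6))*(-25) = -72*(-25) = 1800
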